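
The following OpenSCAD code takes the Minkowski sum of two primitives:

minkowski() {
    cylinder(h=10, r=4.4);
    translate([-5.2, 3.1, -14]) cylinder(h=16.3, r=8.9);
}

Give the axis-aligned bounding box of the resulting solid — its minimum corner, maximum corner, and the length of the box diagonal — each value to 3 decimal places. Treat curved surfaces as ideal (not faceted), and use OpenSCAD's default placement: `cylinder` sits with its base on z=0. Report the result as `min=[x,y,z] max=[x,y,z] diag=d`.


A = translate([-5.2, 3.1, -14]) cylinder(h=16.3, r=8.9) → bbox [-14.1,-5.8,-14] .. [3.7,12,2.3]
B = cylinder(h=10, r=4.4) → bbox [-4.4,-4.4,0] .. [4.4,4.4,10]
lo = A.lo+B.lo = [-14.1-4.4, -5.8-4.4, -14+0] = [-18.500,-10.200,-14.000]
hi = A.hi+B.hi = [3.7+4.4, 12+4.4, 2.3+10] = [8.100,16.400,12.300]
diag = √(26.6²+26.6²+26.3²) = √2106.81 = 45.900

min=[-18.500,-10.200,-14.000] max=[8.100,16.400,12.300] diag=45.900


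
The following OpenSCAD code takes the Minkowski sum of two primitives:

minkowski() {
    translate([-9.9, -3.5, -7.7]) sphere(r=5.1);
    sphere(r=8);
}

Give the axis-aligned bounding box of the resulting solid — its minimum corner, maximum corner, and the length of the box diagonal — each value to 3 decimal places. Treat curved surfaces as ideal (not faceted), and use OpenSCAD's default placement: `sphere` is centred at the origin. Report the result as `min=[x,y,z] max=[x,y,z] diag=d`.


A = translate([-9.9, -3.5, -7.7]) sphere(r=5.1) → bbox [-15,-8.6,-12.8] .. [-4.8,1.6,-2.6]
B = sphere(r=8) → bbox [-8,-8,-8] .. [8,8,8]
lo = A.lo+B.lo = [-15-8, -8.6-8, -12.8-8] = [-23.000,-16.600,-20.800]
hi = A.hi+B.hi = [-4.8+8, 1.6+8, -2.6+8] = [3.200,9.600,5.400]
diag = √(26.2²+26.2²+26.2²) = √2059.32 = 45.380

min=[-23.000,-16.600,-20.800] max=[3.200,9.600,5.400] diag=45.380


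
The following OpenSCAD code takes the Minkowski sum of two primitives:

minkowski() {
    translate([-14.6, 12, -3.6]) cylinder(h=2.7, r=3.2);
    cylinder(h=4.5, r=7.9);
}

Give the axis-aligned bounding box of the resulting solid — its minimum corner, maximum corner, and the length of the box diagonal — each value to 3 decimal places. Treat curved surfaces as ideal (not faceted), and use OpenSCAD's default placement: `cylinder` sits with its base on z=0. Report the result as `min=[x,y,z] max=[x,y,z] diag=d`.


min=[-25.700,0.900,-3.600] max=[-3.500,23.100,3.600] diag=32.211

A = translate([-14.6, 12, -3.6]) cylinder(h=2.7, r=3.2) → bbox [-17.8,8.8,-3.6] .. [-11.4,15.2,-0.9]
B = cylinder(h=4.5, r=7.9) → bbox [-7.9,-7.9,0] .. [7.9,7.9,4.5]
lo = A.lo+B.lo = [-17.8-7.9, 8.8-7.9, -3.6+0] = [-25.700,0.900,-3.600]
hi = A.hi+B.hi = [-11.4+7.9, 15.2+7.9, -0.9+4.5] = [-3.500,23.100,3.600]
diag = √(22.2²+22.2²+7.2²) = √1037.52 = 32.211


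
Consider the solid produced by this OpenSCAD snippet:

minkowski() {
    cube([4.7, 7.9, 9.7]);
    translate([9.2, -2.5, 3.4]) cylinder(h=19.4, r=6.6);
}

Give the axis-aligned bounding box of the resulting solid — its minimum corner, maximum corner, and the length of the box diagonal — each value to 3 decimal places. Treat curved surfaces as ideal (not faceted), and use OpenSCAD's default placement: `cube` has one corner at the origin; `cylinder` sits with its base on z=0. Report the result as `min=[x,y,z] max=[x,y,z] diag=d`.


A = translate([9.2, -2.5, 3.4]) cylinder(h=19.4, r=6.6) → bbox [2.6,-9.1,3.4] .. [15.8,4.1,22.8]
B = cube([4.7, 7.9, 9.7]) → bbox [0,0,0] .. [4.7,7.9,9.7]
lo = A.lo+B.lo = [2.6+0, -9.1+0, 3.4+0] = [2.600,-9.100,3.400]
hi = A.hi+B.hi = [15.8+4.7, 4.1+7.9, 22.8+9.7] = [20.500,12.000,32.500]
diag = √(17.9²+21.1²+29.1²) = √1612.43 = 40.155

min=[2.600,-9.100,3.400] max=[20.500,12.000,32.500] diag=40.155


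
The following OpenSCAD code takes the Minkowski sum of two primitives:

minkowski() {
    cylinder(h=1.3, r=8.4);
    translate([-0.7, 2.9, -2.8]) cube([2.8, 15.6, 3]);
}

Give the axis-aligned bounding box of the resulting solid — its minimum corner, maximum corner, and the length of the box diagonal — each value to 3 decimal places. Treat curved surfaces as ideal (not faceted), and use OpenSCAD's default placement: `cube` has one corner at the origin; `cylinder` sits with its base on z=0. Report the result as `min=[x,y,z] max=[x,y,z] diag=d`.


min=[-9.100,-5.500,-2.800] max=[10.500,26.900,1.500] diag=38.110

A = translate([-0.7, 2.9, -2.8]) cube([2.8, 15.6, 3]) → bbox [-0.7,2.9,-2.8] .. [2.1,18.5,0.2]
B = cylinder(h=1.3, r=8.4) → bbox [-8.4,-8.4,0] .. [8.4,8.4,1.3]
lo = A.lo+B.lo = [-0.7-8.4, 2.9-8.4, -2.8+0] = [-9.100,-5.500,-2.800]
hi = A.hi+B.hi = [2.1+8.4, 18.5+8.4, 0.2+1.3] = [10.500,26.900,1.500]
diag = √(19.6²+32.4²+4.3²) = √1452.41 = 38.110


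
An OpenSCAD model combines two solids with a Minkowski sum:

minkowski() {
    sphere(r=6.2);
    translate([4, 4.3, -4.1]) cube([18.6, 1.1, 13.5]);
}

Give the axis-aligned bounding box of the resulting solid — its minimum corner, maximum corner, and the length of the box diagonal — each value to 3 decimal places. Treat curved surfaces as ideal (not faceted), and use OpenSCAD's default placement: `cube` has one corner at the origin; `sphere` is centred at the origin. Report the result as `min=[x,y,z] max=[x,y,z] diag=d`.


min=[-2.200,-1.900,-10.300] max=[28.800,11.600,15.600] diag=42.592

A = translate([4, 4.3, -4.1]) cube([18.6, 1.1, 13.5]) → bbox [4,4.3,-4.1] .. [22.6,5.4,9.4]
B = sphere(r=6.2) → bbox [-6.2,-6.2,-6.2] .. [6.2,6.2,6.2]
lo = A.lo+B.lo = [4-6.2, 4.3-6.2, -4.1-6.2] = [-2.200,-1.900,-10.300]
hi = A.hi+B.hi = [22.6+6.2, 5.4+6.2, 9.4+6.2] = [28.800,11.600,15.600]
diag = √(31²+13.5²+25.9²) = √1814.06 = 42.592


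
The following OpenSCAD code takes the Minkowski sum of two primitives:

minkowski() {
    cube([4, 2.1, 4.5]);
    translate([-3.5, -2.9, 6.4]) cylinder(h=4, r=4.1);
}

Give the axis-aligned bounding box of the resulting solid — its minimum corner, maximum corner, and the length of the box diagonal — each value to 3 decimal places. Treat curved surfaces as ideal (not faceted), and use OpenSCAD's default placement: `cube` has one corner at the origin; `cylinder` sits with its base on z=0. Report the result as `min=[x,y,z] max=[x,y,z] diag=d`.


min=[-7.600,-7.000,6.400] max=[4.600,3.300,14.900] diag=18.088

A = translate([-3.5, -2.9, 6.4]) cylinder(h=4, r=4.1) → bbox [-7.6,-7,6.4] .. [0.6,1.2,10.4]
B = cube([4, 2.1, 4.5]) → bbox [0,0,0] .. [4,2.1,4.5]
lo = A.lo+B.lo = [-7.6+0, -7+0, 6.4+0] = [-7.600,-7.000,6.400]
hi = A.hi+B.hi = [0.6+4, 1.2+2.1, 10.4+4.5] = [4.600,3.300,14.900]
diag = √(12.2²+10.3²+8.5²) = √327.18 = 18.088


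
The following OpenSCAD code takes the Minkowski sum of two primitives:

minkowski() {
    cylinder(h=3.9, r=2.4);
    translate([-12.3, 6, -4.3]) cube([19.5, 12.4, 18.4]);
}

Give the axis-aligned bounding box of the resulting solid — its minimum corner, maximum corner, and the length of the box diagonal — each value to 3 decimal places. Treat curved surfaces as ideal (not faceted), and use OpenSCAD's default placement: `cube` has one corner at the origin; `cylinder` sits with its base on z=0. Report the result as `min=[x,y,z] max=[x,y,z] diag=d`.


min=[-14.700,3.600,-4.300] max=[9.600,20.800,18.000] diag=37.197

A = translate([-12.3, 6, -4.3]) cube([19.5, 12.4, 18.4]) → bbox [-12.3,6,-4.3] .. [7.2,18.4,14.1]
B = cylinder(h=3.9, r=2.4) → bbox [-2.4,-2.4,0] .. [2.4,2.4,3.9]
lo = A.lo+B.lo = [-12.3-2.4, 6-2.4, -4.3+0] = [-14.700,3.600,-4.300]
hi = A.hi+B.hi = [7.2+2.4, 18.4+2.4, 14.1+3.9] = [9.600,20.800,18.000]
diag = √(24.3²+17.2²+22.3²) = √1383.62 = 37.197


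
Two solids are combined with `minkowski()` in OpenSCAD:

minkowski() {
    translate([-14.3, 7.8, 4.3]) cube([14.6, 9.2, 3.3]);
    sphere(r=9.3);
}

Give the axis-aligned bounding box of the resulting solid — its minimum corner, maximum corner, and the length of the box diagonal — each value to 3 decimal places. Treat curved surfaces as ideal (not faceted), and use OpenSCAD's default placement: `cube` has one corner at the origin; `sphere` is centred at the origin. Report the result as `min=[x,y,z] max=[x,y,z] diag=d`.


A = translate([-14.3, 7.8, 4.3]) cube([14.6, 9.2, 3.3]) → bbox [-14.3,7.8,4.3] .. [0.3,17,7.6]
B = sphere(r=9.3) → bbox [-9.3,-9.3,-9.3] .. [9.3,9.3,9.3]
lo = A.lo+B.lo = [-14.3-9.3, 7.8-9.3, 4.3-9.3] = [-23.600,-1.500,-5.000]
hi = A.hi+B.hi = [0.3+9.3, 17+9.3, 7.6+9.3] = [9.600,26.300,16.900]
diag = √(33.2²+27.8²+21.9²) = √2354.69 = 48.525

min=[-23.600,-1.500,-5.000] max=[9.600,26.300,16.900] diag=48.525


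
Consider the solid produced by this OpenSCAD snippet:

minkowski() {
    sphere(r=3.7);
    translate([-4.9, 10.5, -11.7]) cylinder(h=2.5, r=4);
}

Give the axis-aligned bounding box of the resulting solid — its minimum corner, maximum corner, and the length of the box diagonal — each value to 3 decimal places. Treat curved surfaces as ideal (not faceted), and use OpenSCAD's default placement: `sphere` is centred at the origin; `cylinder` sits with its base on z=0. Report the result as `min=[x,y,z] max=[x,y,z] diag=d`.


A = translate([-4.9, 10.5, -11.7]) cylinder(h=2.5, r=4) → bbox [-8.9,6.5,-11.7] .. [-0.9,14.5,-9.2]
B = sphere(r=3.7) → bbox [-3.7,-3.7,-3.7] .. [3.7,3.7,3.7]
lo = A.lo+B.lo = [-8.9-3.7, 6.5-3.7, -11.7-3.7] = [-12.600,2.800,-15.400]
hi = A.hi+B.hi = [-0.9+3.7, 14.5+3.7, -9.2+3.7] = [2.800,18.200,-5.500]
diag = √(15.4²+15.4²+9.9²) = √572.33 = 23.923

min=[-12.600,2.800,-15.400] max=[2.800,18.200,-5.500] diag=23.923


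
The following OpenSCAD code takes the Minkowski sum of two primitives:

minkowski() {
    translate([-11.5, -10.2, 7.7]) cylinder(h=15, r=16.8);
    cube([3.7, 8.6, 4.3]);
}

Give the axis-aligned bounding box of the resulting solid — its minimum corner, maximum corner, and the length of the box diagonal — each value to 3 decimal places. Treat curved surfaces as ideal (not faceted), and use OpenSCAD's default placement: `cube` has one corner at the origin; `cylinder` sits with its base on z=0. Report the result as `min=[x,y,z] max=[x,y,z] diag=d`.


A = translate([-11.5, -10.2, 7.7]) cylinder(h=15, r=16.8) → bbox [-28.3,-27,7.7] .. [5.3,6.6,22.7]
B = cube([3.7, 8.6, 4.3]) → bbox [0,0,0] .. [3.7,8.6,4.3]
lo = A.lo+B.lo = [-28.3+0, -27+0, 7.7+0] = [-28.300,-27.000,7.700]
hi = A.hi+B.hi = [5.3+3.7, 6.6+8.6, 22.7+4.3] = [9.000,15.200,27.000]
diag = √(37.3²+42.2²+19.3²) = √3544.62 = 59.537

min=[-28.300,-27.000,7.700] max=[9.000,15.200,27.000] diag=59.537


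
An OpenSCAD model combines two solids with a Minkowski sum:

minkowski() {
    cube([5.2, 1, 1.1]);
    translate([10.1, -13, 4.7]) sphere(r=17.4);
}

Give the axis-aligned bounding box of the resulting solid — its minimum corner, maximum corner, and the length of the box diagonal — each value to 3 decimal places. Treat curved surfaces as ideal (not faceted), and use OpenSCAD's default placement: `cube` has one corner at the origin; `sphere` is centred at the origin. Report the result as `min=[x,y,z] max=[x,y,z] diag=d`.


A = translate([10.1, -13, 4.7]) sphere(r=17.4) → bbox [-7.3,-30.4,-12.7] .. [27.5,4.4,22.1]
B = cube([5.2, 1, 1.1]) → bbox [0,0,0] .. [5.2,1,1.1]
lo = A.lo+B.lo = [-7.3+0, -30.4+0, -12.7+0] = [-7.300,-30.400,-12.700]
hi = A.hi+B.hi = [27.5+5.2, 4.4+1, 22.1+1.1] = [32.700,5.400,23.200]
diag = √(40²+35.8²+35.9²) = √4170.45 = 64.579

min=[-7.300,-30.400,-12.700] max=[32.700,5.400,23.200] diag=64.579


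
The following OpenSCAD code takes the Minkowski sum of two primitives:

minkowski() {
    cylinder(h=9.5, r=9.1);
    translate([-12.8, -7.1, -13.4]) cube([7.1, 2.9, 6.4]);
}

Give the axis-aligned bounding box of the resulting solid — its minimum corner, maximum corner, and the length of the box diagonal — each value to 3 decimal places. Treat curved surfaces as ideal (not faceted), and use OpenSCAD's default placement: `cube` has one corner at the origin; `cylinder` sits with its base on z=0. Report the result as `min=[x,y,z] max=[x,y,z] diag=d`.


min=[-21.900,-16.200,-13.400] max=[3.400,4.900,2.500] diag=36.580

A = translate([-12.8, -7.1, -13.4]) cube([7.1, 2.9, 6.4]) → bbox [-12.8,-7.1,-13.4] .. [-5.7,-4.2,-7]
B = cylinder(h=9.5, r=9.1) → bbox [-9.1,-9.1,0] .. [9.1,9.1,9.5]
lo = A.lo+B.lo = [-12.8-9.1, -7.1-9.1, -13.4+0] = [-21.900,-16.200,-13.400]
hi = A.hi+B.hi = [-5.7+9.1, -4.2+9.1, -7+9.5] = [3.400,4.900,2.500]
diag = √(25.3²+21.1²+15.9²) = √1338.11 = 36.580


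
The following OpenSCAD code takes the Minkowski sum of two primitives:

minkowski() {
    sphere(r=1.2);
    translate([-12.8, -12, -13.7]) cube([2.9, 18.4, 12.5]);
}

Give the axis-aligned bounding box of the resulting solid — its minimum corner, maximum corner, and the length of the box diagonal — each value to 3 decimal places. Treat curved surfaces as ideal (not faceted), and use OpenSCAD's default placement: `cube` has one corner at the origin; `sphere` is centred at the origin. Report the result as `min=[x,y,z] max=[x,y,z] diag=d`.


A = translate([-12.8, -12, -13.7]) cube([2.9, 18.4, 12.5]) → bbox [-12.8,-12,-13.7] .. [-9.9,6.4,-1.2]
B = sphere(r=1.2) → bbox [-1.2,-1.2,-1.2] .. [1.2,1.2,1.2]
lo = A.lo+B.lo = [-12.8-1.2, -12-1.2, -13.7-1.2] = [-14.000,-13.200,-14.900]
hi = A.hi+B.hi = [-9.9+1.2, 6.4+1.2, -1.2+1.2] = [-8.700,7.600,0.000]
diag = √(5.3²+20.8²+14.9²) = √682.74 = 26.129

min=[-14.000,-13.200,-14.900] max=[-8.700,7.600,0.000] diag=26.129


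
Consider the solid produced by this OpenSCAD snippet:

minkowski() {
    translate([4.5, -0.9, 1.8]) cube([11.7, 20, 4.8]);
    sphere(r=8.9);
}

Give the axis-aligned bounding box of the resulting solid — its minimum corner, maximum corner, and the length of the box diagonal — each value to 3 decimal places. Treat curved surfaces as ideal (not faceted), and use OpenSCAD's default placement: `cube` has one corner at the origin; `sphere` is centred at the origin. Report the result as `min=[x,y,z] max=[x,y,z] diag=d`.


A = translate([4.5, -0.9, 1.8]) cube([11.7, 20, 4.8]) → bbox [4.5,-0.9,1.8] .. [16.2,19.1,6.6]
B = sphere(r=8.9) → bbox [-8.9,-8.9,-8.9] .. [8.9,8.9,8.9]
lo = A.lo+B.lo = [4.5-8.9, -0.9-8.9, 1.8-8.9] = [-4.400,-9.800,-7.100]
hi = A.hi+B.hi = [16.2+8.9, 19.1+8.9, 6.6+8.9] = [25.100,28.000,15.500]
diag = √(29.5²+37.8²+22.6²) = √2809.85 = 53.008

min=[-4.400,-9.800,-7.100] max=[25.100,28.000,15.500] diag=53.008


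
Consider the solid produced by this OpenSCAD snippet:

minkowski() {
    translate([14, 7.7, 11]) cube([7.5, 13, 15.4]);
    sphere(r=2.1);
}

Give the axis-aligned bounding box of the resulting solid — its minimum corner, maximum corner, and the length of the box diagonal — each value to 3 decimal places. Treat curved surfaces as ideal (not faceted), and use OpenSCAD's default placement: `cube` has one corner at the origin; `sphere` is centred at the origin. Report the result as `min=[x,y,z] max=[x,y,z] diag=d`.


A = translate([14, 7.7, 11]) cube([7.5, 13, 15.4]) → bbox [14,7.7,11] .. [21.5,20.7,26.4]
B = sphere(r=2.1) → bbox [-2.1,-2.1,-2.1] .. [2.1,2.1,2.1]
lo = A.lo+B.lo = [14-2.1, 7.7-2.1, 11-2.1] = [11.900,5.600,8.900]
hi = A.hi+B.hi = [21.5+2.1, 20.7+2.1, 26.4+2.1] = [23.600,22.800,28.500]
diag = √(11.7²+17.2²+19.6²) = √816.89 = 28.581

min=[11.900,5.600,8.900] max=[23.600,22.800,28.500] diag=28.581


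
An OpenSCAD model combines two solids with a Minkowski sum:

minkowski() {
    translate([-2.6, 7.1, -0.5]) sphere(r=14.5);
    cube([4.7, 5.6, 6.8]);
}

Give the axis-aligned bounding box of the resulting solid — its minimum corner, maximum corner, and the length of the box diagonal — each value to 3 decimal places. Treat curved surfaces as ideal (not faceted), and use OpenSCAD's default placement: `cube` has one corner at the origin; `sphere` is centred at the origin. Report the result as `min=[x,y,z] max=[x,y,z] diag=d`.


min=[-17.100,-7.400,-15.000] max=[16.600,27.200,20.800] diag=60.121

A = translate([-2.6, 7.1, -0.5]) sphere(r=14.5) → bbox [-17.1,-7.4,-15] .. [11.9,21.6,14]
B = cube([4.7, 5.6, 6.8]) → bbox [0,0,0] .. [4.7,5.6,6.8]
lo = A.lo+B.lo = [-17.1+0, -7.4+0, -15+0] = [-17.100,-7.400,-15.000]
hi = A.hi+B.hi = [11.9+4.7, 21.6+5.6, 14+6.8] = [16.600,27.200,20.800]
diag = √(33.7²+34.6²+35.8²) = √3614.49 = 60.121


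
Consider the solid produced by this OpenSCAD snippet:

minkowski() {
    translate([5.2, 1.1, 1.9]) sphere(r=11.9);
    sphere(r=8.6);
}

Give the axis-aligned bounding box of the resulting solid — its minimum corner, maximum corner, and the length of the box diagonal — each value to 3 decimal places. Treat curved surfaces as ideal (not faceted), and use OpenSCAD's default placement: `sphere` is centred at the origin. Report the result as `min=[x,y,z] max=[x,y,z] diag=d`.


A = translate([5.2, 1.1, 1.9]) sphere(r=11.9) → bbox [-6.7,-10.8,-10] .. [17.1,13,13.8]
B = sphere(r=8.6) → bbox [-8.6,-8.6,-8.6] .. [8.6,8.6,8.6]
lo = A.lo+B.lo = [-6.7-8.6, -10.8-8.6, -10-8.6] = [-15.300,-19.400,-18.600]
hi = A.hi+B.hi = [17.1+8.6, 13+8.6, 13.8+8.6] = [25.700,21.600,22.400]
diag = √(41²+41²+41²) = √5043 = 71.014

min=[-15.300,-19.400,-18.600] max=[25.700,21.600,22.400] diag=71.014


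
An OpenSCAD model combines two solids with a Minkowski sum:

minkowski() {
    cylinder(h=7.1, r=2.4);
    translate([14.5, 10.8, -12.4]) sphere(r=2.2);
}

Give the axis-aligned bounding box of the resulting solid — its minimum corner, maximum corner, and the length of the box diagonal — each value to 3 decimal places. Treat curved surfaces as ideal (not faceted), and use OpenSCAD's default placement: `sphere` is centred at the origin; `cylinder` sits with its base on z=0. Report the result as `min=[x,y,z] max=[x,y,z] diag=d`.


A = translate([14.5, 10.8, -12.4]) sphere(r=2.2) → bbox [12.3,8.6,-14.6] .. [16.7,13,-10.2]
B = cylinder(h=7.1, r=2.4) → bbox [-2.4,-2.4,0] .. [2.4,2.4,7.1]
lo = A.lo+B.lo = [12.3-2.4, 8.6-2.4, -14.6+0] = [9.900,6.200,-14.600]
hi = A.hi+B.hi = [16.7+2.4, 13+2.4, -10.2+7.1] = [19.100,15.400,-3.100]
diag = √(9.2²+9.2²+11.5²) = √301.53 = 17.365

min=[9.900,6.200,-14.600] max=[19.100,15.400,-3.100] diag=17.365


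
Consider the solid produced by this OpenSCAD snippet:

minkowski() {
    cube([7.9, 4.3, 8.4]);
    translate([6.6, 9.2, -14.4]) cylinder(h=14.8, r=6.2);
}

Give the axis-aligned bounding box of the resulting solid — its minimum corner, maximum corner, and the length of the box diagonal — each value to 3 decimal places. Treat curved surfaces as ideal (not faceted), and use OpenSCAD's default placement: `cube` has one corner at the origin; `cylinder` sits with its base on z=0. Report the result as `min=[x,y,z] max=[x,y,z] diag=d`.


min=[0.400,3.000,-14.400] max=[20.700,19.700,8.800] diag=35.060

A = translate([6.6, 9.2, -14.4]) cylinder(h=14.8, r=6.2) → bbox [0.4,3,-14.4] .. [12.8,15.4,0.4]
B = cube([7.9, 4.3, 8.4]) → bbox [0,0,0] .. [7.9,4.3,8.4]
lo = A.lo+B.lo = [0.4+0, 3+0, -14.4+0] = [0.400,3.000,-14.400]
hi = A.hi+B.hi = [12.8+7.9, 15.4+4.3, 0.4+8.4] = [20.700,19.700,8.800]
diag = √(20.3²+16.7²+23.2²) = √1229.22 = 35.060


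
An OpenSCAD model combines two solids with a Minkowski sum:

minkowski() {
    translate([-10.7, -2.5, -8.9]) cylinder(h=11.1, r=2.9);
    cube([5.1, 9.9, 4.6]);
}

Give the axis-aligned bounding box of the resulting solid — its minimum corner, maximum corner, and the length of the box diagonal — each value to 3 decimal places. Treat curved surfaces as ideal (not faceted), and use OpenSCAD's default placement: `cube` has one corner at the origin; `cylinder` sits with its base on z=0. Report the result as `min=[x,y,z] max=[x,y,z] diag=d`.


min=[-13.600,-5.400,-8.900] max=[-2.700,10.300,6.800] diag=24.734

A = translate([-10.7, -2.5, -8.9]) cylinder(h=11.1, r=2.9) → bbox [-13.6,-5.4,-8.9] .. [-7.8,0.4,2.2]
B = cube([5.1, 9.9, 4.6]) → bbox [0,0,0] .. [5.1,9.9,4.6]
lo = A.lo+B.lo = [-13.6+0, -5.4+0, -8.9+0] = [-13.600,-5.400,-8.900]
hi = A.hi+B.hi = [-7.8+5.1, 0.4+9.9, 2.2+4.6] = [-2.700,10.300,6.800]
diag = √(10.9²+15.7²+15.7²) = √611.79 = 24.734


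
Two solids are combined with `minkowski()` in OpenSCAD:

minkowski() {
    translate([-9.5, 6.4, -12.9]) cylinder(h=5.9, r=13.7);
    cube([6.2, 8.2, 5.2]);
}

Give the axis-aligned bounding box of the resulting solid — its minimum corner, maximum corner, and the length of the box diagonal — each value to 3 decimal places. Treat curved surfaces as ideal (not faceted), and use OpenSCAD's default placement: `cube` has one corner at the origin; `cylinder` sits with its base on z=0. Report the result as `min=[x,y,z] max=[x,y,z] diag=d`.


min=[-23.200,-7.300,-12.900] max=[10.400,28.300,-1.800] diag=50.195

A = translate([-9.5, 6.4, -12.9]) cylinder(h=5.9, r=13.7) → bbox [-23.2,-7.3,-12.9] .. [4.2,20.1,-7]
B = cube([6.2, 8.2, 5.2]) → bbox [0,0,0] .. [6.2,8.2,5.2]
lo = A.lo+B.lo = [-23.2+0, -7.3+0, -12.9+0] = [-23.200,-7.300,-12.900]
hi = A.hi+B.hi = [4.2+6.2, 20.1+8.2, -7+5.2] = [10.400,28.300,-1.800]
diag = √(33.6²+35.6²+11.1²) = √2519.53 = 50.195


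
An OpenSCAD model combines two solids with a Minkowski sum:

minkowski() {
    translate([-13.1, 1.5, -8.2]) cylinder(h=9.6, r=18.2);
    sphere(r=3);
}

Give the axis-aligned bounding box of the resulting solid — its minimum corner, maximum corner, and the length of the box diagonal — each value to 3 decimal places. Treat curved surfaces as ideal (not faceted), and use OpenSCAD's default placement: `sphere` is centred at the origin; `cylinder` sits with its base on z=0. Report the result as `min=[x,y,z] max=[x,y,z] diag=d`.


A = translate([-13.1, 1.5, -8.2]) cylinder(h=9.6, r=18.2) → bbox [-31.3,-16.7,-8.2] .. [5.1,19.7,1.4]
B = sphere(r=3) → bbox [-3,-3,-3] .. [3,3,3]
lo = A.lo+B.lo = [-31.3-3, -16.7-3, -8.2-3] = [-34.300,-19.700,-11.200]
hi = A.hi+B.hi = [5.1+3, 19.7+3, 1.4+3] = [8.100,22.700,4.400]
diag = √(42.4²+42.4²+15.6²) = √3838.88 = 61.959

min=[-34.300,-19.700,-11.200] max=[8.100,22.700,4.400] diag=61.959


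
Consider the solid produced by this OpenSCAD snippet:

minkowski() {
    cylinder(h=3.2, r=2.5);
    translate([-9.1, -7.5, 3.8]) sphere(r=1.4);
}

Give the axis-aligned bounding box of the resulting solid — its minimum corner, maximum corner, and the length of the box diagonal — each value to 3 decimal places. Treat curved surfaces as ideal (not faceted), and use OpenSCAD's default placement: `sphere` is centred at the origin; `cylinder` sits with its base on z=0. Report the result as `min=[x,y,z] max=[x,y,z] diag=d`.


A = translate([-9.1, -7.5, 3.8]) sphere(r=1.4) → bbox [-10.5,-8.9,2.4] .. [-7.7,-6.1,5.2]
B = cylinder(h=3.2, r=2.5) → bbox [-2.5,-2.5,0] .. [2.5,2.5,3.2]
lo = A.lo+B.lo = [-10.5-2.5, -8.9-2.5, 2.4+0] = [-13.000,-11.400,2.400]
hi = A.hi+B.hi = [-7.7+2.5, -6.1+2.5, 5.2+3.2] = [-5.200,-3.600,8.400]
diag = √(7.8²+7.8²+6²) = √157.68 = 12.557

min=[-13.000,-11.400,2.400] max=[-5.200,-3.600,8.400] diag=12.557


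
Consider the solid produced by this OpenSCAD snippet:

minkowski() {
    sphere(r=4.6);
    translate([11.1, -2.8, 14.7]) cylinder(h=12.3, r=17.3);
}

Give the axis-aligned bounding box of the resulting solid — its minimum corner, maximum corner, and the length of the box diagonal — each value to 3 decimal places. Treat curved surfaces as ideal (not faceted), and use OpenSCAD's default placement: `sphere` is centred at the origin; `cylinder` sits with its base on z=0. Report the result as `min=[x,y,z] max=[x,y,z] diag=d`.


A = translate([11.1, -2.8, 14.7]) cylinder(h=12.3, r=17.3) → bbox [-6.2,-20.1,14.7] .. [28.4,14.5,27]
B = sphere(r=4.6) → bbox [-4.6,-4.6,-4.6] .. [4.6,4.6,4.6]
lo = A.lo+B.lo = [-6.2-4.6, -20.1-4.6, 14.7-4.6] = [-10.800,-24.700,10.100]
hi = A.hi+B.hi = [28.4+4.6, 14.5+4.6, 27+4.6] = [33.000,19.100,31.600]
diag = √(43.8²+43.8²+21.5²) = √4299.13 = 65.568

min=[-10.800,-24.700,10.100] max=[33.000,19.100,31.600] diag=65.568


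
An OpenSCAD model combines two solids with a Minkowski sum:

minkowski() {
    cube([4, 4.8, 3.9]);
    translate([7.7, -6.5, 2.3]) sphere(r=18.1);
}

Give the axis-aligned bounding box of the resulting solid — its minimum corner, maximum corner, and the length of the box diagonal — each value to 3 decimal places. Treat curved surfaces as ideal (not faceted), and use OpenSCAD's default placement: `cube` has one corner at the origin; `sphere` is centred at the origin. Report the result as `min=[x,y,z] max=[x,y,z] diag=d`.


min=[-10.400,-24.600,-15.800] max=[29.800,16.400,24.300] diag=70.036

A = translate([7.7, -6.5, 2.3]) sphere(r=18.1) → bbox [-10.4,-24.6,-15.8] .. [25.8,11.6,20.4]
B = cube([4, 4.8, 3.9]) → bbox [0,0,0] .. [4,4.8,3.9]
lo = A.lo+B.lo = [-10.4+0, -24.6+0, -15.8+0] = [-10.400,-24.600,-15.800]
hi = A.hi+B.hi = [25.8+4, 11.6+4.8, 20.4+3.9] = [29.800,16.400,24.300]
diag = √(40.2²+41²+40.1²) = √4905.05 = 70.036


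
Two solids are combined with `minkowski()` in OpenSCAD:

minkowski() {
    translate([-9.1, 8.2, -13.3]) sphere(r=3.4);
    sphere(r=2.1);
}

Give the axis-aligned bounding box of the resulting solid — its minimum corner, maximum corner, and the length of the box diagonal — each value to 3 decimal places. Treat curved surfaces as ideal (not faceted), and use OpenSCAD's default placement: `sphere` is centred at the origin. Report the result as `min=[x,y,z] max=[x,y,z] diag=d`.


A = translate([-9.1, 8.2, -13.3]) sphere(r=3.4) → bbox [-12.5,4.8,-16.7] .. [-5.7,11.6,-9.9]
B = sphere(r=2.1) → bbox [-2.1,-2.1,-2.1] .. [2.1,2.1,2.1]
lo = A.lo+B.lo = [-12.5-2.1, 4.8-2.1, -16.7-2.1] = [-14.600,2.700,-18.800]
hi = A.hi+B.hi = [-5.7+2.1, 11.6+2.1, -9.9+2.1] = [-3.600,13.700,-7.800]
diag = √(11²+11²+11²) = √363 = 19.053

min=[-14.600,2.700,-18.800] max=[-3.600,13.700,-7.800] diag=19.053


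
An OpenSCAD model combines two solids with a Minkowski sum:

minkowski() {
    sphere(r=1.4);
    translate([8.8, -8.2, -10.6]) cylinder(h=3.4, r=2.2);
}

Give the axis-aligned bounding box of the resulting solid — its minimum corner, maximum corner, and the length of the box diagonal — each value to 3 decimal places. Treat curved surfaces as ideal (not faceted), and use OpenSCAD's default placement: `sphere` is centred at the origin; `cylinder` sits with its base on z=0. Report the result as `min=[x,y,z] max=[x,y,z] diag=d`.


min=[5.200,-11.800,-12.000] max=[12.400,-4.600,-5.800] diag=11.921

A = translate([8.8, -8.2, -10.6]) cylinder(h=3.4, r=2.2) → bbox [6.6,-10.4,-10.6] .. [11,-6,-7.2]
B = sphere(r=1.4) → bbox [-1.4,-1.4,-1.4] .. [1.4,1.4,1.4]
lo = A.lo+B.lo = [6.6-1.4, -10.4-1.4, -10.6-1.4] = [5.200,-11.800,-12.000]
hi = A.hi+B.hi = [11+1.4, -6+1.4, -7.2+1.4] = [12.400,-4.600,-5.800]
diag = √(7.2²+7.2²+6.2²) = √142.12 = 11.921


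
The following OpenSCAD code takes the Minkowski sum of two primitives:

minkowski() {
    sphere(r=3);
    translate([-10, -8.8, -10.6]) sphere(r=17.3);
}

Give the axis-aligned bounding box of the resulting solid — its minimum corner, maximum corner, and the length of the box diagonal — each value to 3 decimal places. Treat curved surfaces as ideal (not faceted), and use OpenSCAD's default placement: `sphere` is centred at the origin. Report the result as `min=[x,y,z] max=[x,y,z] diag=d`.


A = translate([-10, -8.8, -10.6]) sphere(r=17.3) → bbox [-27.3,-26.1,-27.9] .. [7.3,8.5,6.7]
B = sphere(r=3) → bbox [-3,-3,-3] .. [3,3,3]
lo = A.lo+B.lo = [-27.3-3, -26.1-3, -27.9-3] = [-30.300,-29.100,-30.900]
hi = A.hi+B.hi = [7.3+3, 8.5+3, 6.7+3] = [10.300,11.500,9.700]
diag = √(40.6²+40.6²+40.6²) = √4945.08 = 70.321

min=[-30.300,-29.100,-30.900] max=[10.300,11.500,9.700] diag=70.321


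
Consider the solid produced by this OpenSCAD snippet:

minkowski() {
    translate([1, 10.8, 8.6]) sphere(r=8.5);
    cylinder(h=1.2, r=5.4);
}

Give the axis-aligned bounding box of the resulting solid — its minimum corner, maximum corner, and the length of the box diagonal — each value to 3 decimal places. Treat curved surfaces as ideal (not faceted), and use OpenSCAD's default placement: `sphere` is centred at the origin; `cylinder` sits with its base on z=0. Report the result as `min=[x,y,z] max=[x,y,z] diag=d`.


min=[-12.900,-3.100,0.100] max=[14.900,24.700,18.300] diag=43.323

A = translate([1, 10.8, 8.6]) sphere(r=8.5) → bbox [-7.5,2.3,0.1] .. [9.5,19.3,17.1]
B = cylinder(h=1.2, r=5.4) → bbox [-5.4,-5.4,0] .. [5.4,5.4,1.2]
lo = A.lo+B.lo = [-7.5-5.4, 2.3-5.4, 0.1+0] = [-12.900,-3.100,0.100]
hi = A.hi+B.hi = [9.5+5.4, 19.3+5.4, 17.1+1.2] = [14.900,24.700,18.300]
diag = √(27.8²+27.8²+18.2²) = √1876.92 = 43.323


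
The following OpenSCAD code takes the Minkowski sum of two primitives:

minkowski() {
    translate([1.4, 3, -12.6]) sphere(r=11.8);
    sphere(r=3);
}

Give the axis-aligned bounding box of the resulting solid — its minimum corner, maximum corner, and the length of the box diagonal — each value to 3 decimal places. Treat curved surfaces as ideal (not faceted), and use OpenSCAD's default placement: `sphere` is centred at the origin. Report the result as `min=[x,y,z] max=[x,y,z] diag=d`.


min=[-13.400,-11.800,-27.400] max=[16.200,17.800,2.200] diag=51.269

A = translate([1.4, 3, -12.6]) sphere(r=11.8) → bbox [-10.4,-8.8,-24.4] .. [13.2,14.8,-0.8]
B = sphere(r=3) → bbox [-3,-3,-3] .. [3,3,3]
lo = A.lo+B.lo = [-10.4-3, -8.8-3, -24.4-3] = [-13.400,-11.800,-27.400]
hi = A.hi+B.hi = [13.2+3, 14.8+3, -0.8+3] = [16.200,17.800,2.200]
diag = √(29.6²+29.6²+29.6²) = √2628.48 = 51.269


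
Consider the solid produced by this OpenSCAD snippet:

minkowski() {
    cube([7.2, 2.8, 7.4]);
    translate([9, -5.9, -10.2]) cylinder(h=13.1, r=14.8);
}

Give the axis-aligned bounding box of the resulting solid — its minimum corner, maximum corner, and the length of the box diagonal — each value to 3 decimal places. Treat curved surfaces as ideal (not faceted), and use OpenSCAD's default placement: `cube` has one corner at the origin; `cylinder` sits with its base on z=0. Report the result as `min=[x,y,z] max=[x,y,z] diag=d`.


A = translate([9, -5.9, -10.2]) cylinder(h=13.1, r=14.8) → bbox [-5.8,-20.7,-10.2] .. [23.8,8.9,2.9]
B = cube([7.2, 2.8, 7.4]) → bbox [0,0,0] .. [7.2,2.8,7.4]
lo = A.lo+B.lo = [-5.8+0, -20.7+0, -10.2+0] = [-5.800,-20.700,-10.200]
hi = A.hi+B.hi = [23.8+7.2, 8.9+2.8, 2.9+7.4] = [31.000,11.700,10.300]
diag = √(36.8²+32.4²+20.5²) = √2824.25 = 53.144

min=[-5.800,-20.700,-10.200] max=[31.000,11.700,10.300] diag=53.144


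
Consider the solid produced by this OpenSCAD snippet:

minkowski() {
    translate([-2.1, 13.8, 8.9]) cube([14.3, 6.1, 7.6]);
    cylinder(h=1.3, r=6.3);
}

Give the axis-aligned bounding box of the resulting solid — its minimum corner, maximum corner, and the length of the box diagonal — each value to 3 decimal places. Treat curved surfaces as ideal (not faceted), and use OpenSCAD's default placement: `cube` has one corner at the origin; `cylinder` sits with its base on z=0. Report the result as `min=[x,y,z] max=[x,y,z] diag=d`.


A = translate([-2.1, 13.8, 8.9]) cube([14.3, 6.1, 7.6]) → bbox [-2.1,13.8,8.9] .. [12.2,19.9,16.5]
B = cylinder(h=1.3, r=6.3) → bbox [-6.3,-6.3,0] .. [6.3,6.3,1.3]
lo = A.lo+B.lo = [-2.1-6.3, 13.8-6.3, 8.9+0] = [-8.400,7.500,8.900]
hi = A.hi+B.hi = [12.2+6.3, 19.9+6.3, 16.5+1.3] = [18.500,26.200,17.800]
diag = √(26.9²+18.7²+8.9²) = √1152.51 = 33.949

min=[-8.400,7.500,8.900] max=[18.500,26.200,17.800] diag=33.949


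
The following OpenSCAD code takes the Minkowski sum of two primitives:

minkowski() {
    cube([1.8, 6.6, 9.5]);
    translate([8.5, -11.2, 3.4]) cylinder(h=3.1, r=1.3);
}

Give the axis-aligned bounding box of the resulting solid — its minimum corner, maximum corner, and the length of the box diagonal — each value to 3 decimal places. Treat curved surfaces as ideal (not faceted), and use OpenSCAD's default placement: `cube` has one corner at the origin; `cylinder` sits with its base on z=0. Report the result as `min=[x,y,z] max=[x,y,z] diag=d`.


min=[7.200,-12.500,3.400] max=[11.600,-3.300,16.000] diag=16.210

A = translate([8.5, -11.2, 3.4]) cylinder(h=3.1, r=1.3) → bbox [7.2,-12.5,3.4] .. [9.8,-9.9,6.5]
B = cube([1.8, 6.6, 9.5]) → bbox [0,0,0] .. [1.8,6.6,9.5]
lo = A.lo+B.lo = [7.2+0, -12.5+0, 3.4+0] = [7.200,-12.500,3.400]
hi = A.hi+B.hi = [9.8+1.8, -9.9+6.6, 6.5+9.5] = [11.600,-3.300,16.000]
diag = √(4.4²+9.2²+12.6²) = √262.76 = 16.210


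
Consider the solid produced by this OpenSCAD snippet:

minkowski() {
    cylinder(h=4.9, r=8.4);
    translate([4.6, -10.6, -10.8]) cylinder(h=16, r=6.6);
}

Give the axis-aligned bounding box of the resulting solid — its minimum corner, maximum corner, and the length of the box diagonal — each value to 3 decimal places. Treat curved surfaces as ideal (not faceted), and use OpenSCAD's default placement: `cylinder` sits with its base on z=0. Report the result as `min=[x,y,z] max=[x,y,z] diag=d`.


A = translate([4.6, -10.6, -10.8]) cylinder(h=16, r=6.6) → bbox [-2,-17.2,-10.8] .. [11.2,-4,5.2]
B = cylinder(h=4.9, r=8.4) → bbox [-8.4,-8.4,0] .. [8.4,8.4,4.9]
lo = A.lo+B.lo = [-2-8.4, -17.2-8.4, -10.8+0] = [-10.400,-25.600,-10.800]
hi = A.hi+B.hi = [11.2+8.4, -4+8.4, 5.2+4.9] = [19.600,4.400,10.100]
diag = √(30²+30²+20.9²) = √2236.81 = 47.295

min=[-10.400,-25.600,-10.800] max=[19.600,4.400,10.100] diag=47.295


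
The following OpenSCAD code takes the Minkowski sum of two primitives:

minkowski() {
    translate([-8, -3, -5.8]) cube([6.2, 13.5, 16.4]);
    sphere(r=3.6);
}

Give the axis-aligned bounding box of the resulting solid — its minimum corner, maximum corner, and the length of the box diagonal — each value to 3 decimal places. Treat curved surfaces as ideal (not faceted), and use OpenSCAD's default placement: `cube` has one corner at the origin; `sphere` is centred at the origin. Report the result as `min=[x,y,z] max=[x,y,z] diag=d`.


A = translate([-8, -3, -5.8]) cube([6.2, 13.5, 16.4]) → bbox [-8,-3,-5.8] .. [-1.8,10.5,10.6]
B = sphere(r=3.6) → bbox [-3.6,-3.6,-3.6] .. [3.6,3.6,3.6]
lo = A.lo+B.lo = [-8-3.6, -3-3.6, -5.8-3.6] = [-11.600,-6.600,-9.400]
hi = A.hi+B.hi = [-1.8+3.6, 10.5+3.6, 10.6+3.6] = [1.800,14.100,14.200]
diag = √(13.4²+20.7²+23.6²) = √1165.01 = 34.132

min=[-11.600,-6.600,-9.400] max=[1.800,14.100,14.200] diag=34.132


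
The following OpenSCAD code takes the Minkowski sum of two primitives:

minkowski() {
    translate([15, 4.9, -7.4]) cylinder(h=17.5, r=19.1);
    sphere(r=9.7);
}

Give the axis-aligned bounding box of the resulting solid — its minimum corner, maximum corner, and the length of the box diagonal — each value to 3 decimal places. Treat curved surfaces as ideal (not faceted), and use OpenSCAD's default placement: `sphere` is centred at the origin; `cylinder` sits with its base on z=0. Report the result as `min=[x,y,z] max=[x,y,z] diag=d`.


min=[-13.800,-23.900,-17.100] max=[43.800,33.700,19.800] diag=89.427

A = translate([15, 4.9, -7.4]) cylinder(h=17.5, r=19.1) → bbox [-4.1,-14.2,-7.4] .. [34.1,24,10.1]
B = sphere(r=9.7) → bbox [-9.7,-9.7,-9.7] .. [9.7,9.7,9.7]
lo = A.lo+B.lo = [-4.1-9.7, -14.2-9.7, -7.4-9.7] = [-13.800,-23.900,-17.100]
hi = A.hi+B.hi = [34.1+9.7, 24+9.7, 10.1+9.7] = [43.800,33.700,19.800]
diag = √(57.6²+57.6²+36.9²) = √7997.13 = 89.427


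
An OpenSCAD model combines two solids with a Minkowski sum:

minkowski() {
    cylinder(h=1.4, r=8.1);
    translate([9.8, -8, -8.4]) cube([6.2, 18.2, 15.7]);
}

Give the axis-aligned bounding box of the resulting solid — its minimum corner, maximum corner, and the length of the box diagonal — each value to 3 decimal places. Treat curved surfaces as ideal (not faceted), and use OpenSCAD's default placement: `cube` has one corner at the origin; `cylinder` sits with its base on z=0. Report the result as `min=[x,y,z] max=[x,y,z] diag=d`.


A = translate([9.8, -8, -8.4]) cube([6.2, 18.2, 15.7]) → bbox [9.8,-8,-8.4] .. [16,10.2,7.3]
B = cylinder(h=1.4, r=8.1) → bbox [-8.1,-8.1,0] .. [8.1,8.1,1.4]
lo = A.lo+B.lo = [9.8-8.1, -8-8.1, -8.4+0] = [1.700,-16.100,-8.400]
hi = A.hi+B.hi = [16+8.1, 10.2+8.1, 7.3+1.4] = [24.100,18.300,8.700]
diag = √(22.4²+34.4²+17.1²) = √1977.53 = 44.469

min=[1.700,-16.100,-8.400] max=[24.100,18.300,8.700] diag=44.469


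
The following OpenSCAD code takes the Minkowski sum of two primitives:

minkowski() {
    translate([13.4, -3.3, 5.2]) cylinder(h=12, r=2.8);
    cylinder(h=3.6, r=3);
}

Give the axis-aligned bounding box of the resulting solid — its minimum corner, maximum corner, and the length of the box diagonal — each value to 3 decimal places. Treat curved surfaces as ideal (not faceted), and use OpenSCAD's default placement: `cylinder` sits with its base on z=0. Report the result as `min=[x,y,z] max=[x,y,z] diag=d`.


min=[7.600,-9.100,5.200] max=[19.200,2.500,20.800] diag=22.638

A = translate([13.4, -3.3, 5.2]) cylinder(h=12, r=2.8) → bbox [10.6,-6.1,5.2] .. [16.2,-0.5,17.2]
B = cylinder(h=3.6, r=3) → bbox [-3,-3,0] .. [3,3,3.6]
lo = A.lo+B.lo = [10.6-3, -6.1-3, 5.2+0] = [7.600,-9.100,5.200]
hi = A.hi+B.hi = [16.2+3, -0.5+3, 17.2+3.6] = [19.200,2.500,20.800]
diag = √(11.6²+11.6²+15.6²) = √512.48 = 22.638


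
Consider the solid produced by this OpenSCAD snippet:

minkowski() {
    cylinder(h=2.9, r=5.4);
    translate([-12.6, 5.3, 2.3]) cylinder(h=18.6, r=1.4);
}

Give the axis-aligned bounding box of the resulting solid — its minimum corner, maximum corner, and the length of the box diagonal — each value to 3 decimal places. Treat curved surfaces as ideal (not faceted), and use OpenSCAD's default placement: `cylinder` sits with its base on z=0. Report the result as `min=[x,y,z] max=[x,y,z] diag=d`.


A = translate([-12.6, 5.3, 2.3]) cylinder(h=18.6, r=1.4) → bbox [-14,3.9,2.3] .. [-11.2,6.7,20.9]
B = cylinder(h=2.9, r=5.4) → bbox [-5.4,-5.4,0] .. [5.4,5.4,2.9]
lo = A.lo+B.lo = [-14-5.4, 3.9-5.4, 2.3+0] = [-19.400,-1.500,2.300]
hi = A.hi+B.hi = [-11.2+5.4, 6.7+5.4, 20.9+2.9] = [-5.800,12.100,23.800]
diag = √(13.6²+13.6²+21.5²) = √832.17 = 28.847

min=[-19.400,-1.500,2.300] max=[-5.800,12.100,23.800] diag=28.847


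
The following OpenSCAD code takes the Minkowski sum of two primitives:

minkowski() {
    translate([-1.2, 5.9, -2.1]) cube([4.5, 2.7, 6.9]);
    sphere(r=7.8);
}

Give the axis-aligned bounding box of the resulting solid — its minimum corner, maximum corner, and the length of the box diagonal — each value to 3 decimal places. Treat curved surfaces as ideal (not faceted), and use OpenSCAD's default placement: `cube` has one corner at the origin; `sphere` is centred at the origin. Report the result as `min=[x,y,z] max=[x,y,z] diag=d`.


A = translate([-1.2, 5.9, -2.1]) cube([4.5, 2.7, 6.9]) → bbox [-1.2,5.9,-2.1] .. [3.3,8.6,4.8]
B = sphere(r=7.8) → bbox [-7.8,-7.8,-7.8] .. [7.8,7.8,7.8]
lo = A.lo+B.lo = [-1.2-7.8, 5.9-7.8, -2.1-7.8] = [-9.000,-1.900,-9.900]
hi = A.hi+B.hi = [3.3+7.8, 8.6+7.8, 4.8+7.8] = [11.100,16.400,12.600]
diag = √(20.1²+18.3²+22.5²) = √1245.15 = 35.287

min=[-9.000,-1.900,-9.900] max=[11.100,16.400,12.600] diag=35.287


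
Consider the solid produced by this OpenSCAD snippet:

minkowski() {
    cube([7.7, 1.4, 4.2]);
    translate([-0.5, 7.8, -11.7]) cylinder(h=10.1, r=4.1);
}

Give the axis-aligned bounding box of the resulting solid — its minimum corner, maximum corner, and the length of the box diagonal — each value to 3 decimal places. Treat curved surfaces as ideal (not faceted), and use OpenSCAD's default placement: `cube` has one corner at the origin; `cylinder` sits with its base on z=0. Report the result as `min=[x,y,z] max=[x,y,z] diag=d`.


min=[-4.600,3.700,-11.700] max=[11.300,13.300,2.600] diag=23.441

A = translate([-0.5, 7.8, -11.7]) cylinder(h=10.1, r=4.1) → bbox [-4.6,3.7,-11.7] .. [3.6,11.9,-1.6]
B = cube([7.7, 1.4, 4.2]) → bbox [0,0,0] .. [7.7,1.4,4.2]
lo = A.lo+B.lo = [-4.6+0, 3.7+0, -11.7+0] = [-4.600,3.700,-11.700]
hi = A.hi+B.hi = [3.6+7.7, 11.9+1.4, -1.6+4.2] = [11.300,13.300,2.600]
diag = √(15.9²+9.6²+14.3²) = √549.46 = 23.441


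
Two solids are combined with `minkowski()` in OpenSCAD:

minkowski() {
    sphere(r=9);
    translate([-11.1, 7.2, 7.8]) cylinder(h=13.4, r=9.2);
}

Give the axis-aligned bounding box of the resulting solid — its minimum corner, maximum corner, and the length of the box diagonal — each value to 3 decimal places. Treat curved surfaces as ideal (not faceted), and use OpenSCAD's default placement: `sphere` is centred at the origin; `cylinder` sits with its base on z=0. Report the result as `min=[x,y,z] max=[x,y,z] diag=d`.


min=[-29.300,-11.000,-1.200] max=[7.100,25.400,30.200] diag=60.298

A = translate([-11.1, 7.2, 7.8]) cylinder(h=13.4, r=9.2) → bbox [-20.3,-2,7.8] .. [-1.9,16.4,21.2]
B = sphere(r=9) → bbox [-9,-9,-9] .. [9,9,9]
lo = A.lo+B.lo = [-20.3-9, -2-9, 7.8-9] = [-29.300,-11.000,-1.200]
hi = A.hi+B.hi = [-1.9+9, 16.4+9, 21.2+9] = [7.100,25.400,30.200]
diag = √(36.4²+36.4²+31.4²) = √3635.88 = 60.298
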